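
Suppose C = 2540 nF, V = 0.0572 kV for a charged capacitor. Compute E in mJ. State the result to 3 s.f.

4.16 mJ

Directly: E = ½CV².
C = 2540 nF = 2.540×10^-6 F; V = 0.0572 kV = 57.20 V.
E = 0.004155 J
0.004155 J × (1 mJ / 0.001000 J) = 4.155 mJ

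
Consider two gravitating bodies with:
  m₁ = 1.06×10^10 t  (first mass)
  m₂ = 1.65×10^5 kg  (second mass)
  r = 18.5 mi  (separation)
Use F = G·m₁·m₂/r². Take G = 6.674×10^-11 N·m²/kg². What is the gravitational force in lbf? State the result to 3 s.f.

0.0296 lbf

From Newton's law of gravitation: F = Gm₁m₂/r².
m₁ = 1.06×10^10 t = 1.060×10^13 kg; m₂ = 1.65×10^5 kg; r = 18.5 mi = 29773 m; G = 6.674×10^-11 N·m²/kg².
F = 0.1317 N
0.1317 N × (1 lbf / 4.448 N) = 0.02960 lbf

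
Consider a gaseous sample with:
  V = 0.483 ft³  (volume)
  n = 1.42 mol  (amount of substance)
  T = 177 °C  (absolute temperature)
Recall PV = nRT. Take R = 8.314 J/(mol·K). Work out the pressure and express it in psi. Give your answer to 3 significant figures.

From the ideal-gas law: P = nRT/V.
V = 0.483 ft³ = 0.01368 m³; n = 1.42 mol; T = 177 °C = 450.1 K; R = 8.314 J/(mol·K).
P = 3.886×10^5 Pa  (the unit combination reduces to kg/(m·s²) = Pa)
3.886×10^5 Pa × (1 psi / 6895 Pa) = 56.36 psi

56.4 psi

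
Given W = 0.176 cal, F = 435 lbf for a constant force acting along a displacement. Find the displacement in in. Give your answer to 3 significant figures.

0.0150 in

Rearranging: d = W/F.
W = 0.176 cal = 0.7364 J; F = 435 lbf = 1935 N.
d = 3.806×10^-4 m
3.806×10^-4 m × (1 in / 0.02540 m) = 0.01498 in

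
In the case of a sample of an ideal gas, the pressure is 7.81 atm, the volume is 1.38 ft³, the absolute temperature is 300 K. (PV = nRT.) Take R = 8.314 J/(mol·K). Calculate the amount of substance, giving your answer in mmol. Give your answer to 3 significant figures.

12400 mmol

Solving PV = nRT for n: n = PV/(RT).
P = 7.81 atm = 7.913×10^5 Pa; V = 1.38 ft³ = 0.03908 m³; T = 300 K; R = 8.314 J/(mol·K).
n = 12.40 mol
12.40 mol × (1 mmol / 0.001000 mol) = 12398 mmol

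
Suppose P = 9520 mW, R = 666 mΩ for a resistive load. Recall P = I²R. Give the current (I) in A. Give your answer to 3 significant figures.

3.78 A

Solving P = I²R for I: I = √(P/R).
P = 9520 mW = 9.520 W; R = 666 mΩ = 0.6660 Ω.
I = 3.781 A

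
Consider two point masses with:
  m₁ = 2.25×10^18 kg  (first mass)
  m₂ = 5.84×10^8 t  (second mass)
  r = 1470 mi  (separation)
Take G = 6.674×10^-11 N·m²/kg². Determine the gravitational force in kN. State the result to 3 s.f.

Directly: F = Gm₁m₂/r².
m₁ = 2.25×10^18 kg; m₂ = 5.84×10^8 t = 5.840×10^11 kg; r = 1470 mi = 2.366×10^6 m; G = 6.674×10^-11 N·m²/kg².
F = 1.567×10^7 N
1.567×10^7 N × (1 kN / 1000 N) = 15669 kN

15700 kN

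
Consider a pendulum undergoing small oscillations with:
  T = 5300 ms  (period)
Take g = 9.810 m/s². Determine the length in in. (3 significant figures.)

275 in

Rearranging T = 2π√(L/g) for L: L = g·(T/2π)².
T = 5300 ms = 5.300 s; g = 9.810 m/s².
L = 6.980 m
6.980 m × (1 in / 0.02540 m) = 274.8 in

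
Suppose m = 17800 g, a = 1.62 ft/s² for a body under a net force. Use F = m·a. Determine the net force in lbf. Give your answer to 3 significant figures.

F is given directly by: F = m·a.
m = 17800 g = 17.80 kg; a = 1.62 ft/s² = 0.4938 m/s².
F = 8.789 N
8.789 N × (1 lbf / 4.448 N) = 1.976 lbf

1.98 lbf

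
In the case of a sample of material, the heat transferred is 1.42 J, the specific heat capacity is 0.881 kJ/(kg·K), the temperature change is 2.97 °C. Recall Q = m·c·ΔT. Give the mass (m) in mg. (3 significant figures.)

Rearranging Q = m·c·ΔT for m: m = Q/(c·ΔT).
Q = 1.42 J; c = 0.881 kJ/(kg·K) = 881.0 J/(kg·K); ΔT = 2.97 °C = 2.970 K.
m = 5.427×10^-4 kg
5.427×10^-4 kg × (1 mg / 1.000×10^-6 kg) = 542.7 mg

543 mg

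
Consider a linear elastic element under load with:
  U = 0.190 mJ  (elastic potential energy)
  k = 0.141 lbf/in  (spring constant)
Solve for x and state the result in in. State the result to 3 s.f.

0.154 in

Solving U = ½k·x² for x: x = √(2U/k).
U = 0.190 mJ = 1.900×10^-4 J; k = 0.141 lbf/in = 24.69 N/m.
x = 0.003923 m
0.003923 m × (1 in / 0.02540 m) = 0.1544 in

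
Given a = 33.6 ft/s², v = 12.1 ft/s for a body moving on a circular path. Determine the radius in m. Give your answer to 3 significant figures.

1.33 m

Rearranging a = v²/r for r: r = v²/a.
a = 33.6 ft/s² = 10.24 m/s²; v = 12.1 ft/s = 3.688 m/s.
r = 1.328 m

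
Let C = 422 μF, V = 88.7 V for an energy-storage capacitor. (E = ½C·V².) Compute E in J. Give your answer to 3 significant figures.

Directly: E = ½CV².
C = 422 μF = 4.220×10^-4 F; V = 88.7 V.
E = 1.660 J

1.66 J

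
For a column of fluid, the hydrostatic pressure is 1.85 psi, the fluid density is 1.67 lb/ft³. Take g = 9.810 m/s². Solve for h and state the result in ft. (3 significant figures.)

Rearranging: h = P/(ρ·g).
P = 1.85 psi = 12755 Pa; ρ = 1.67 lb/ft³ = 26.75 kg/m³; g = 9.810 m/s².
h = 48.61 m
48.61 m × (1 ft / 0.3048 m) = 159.5 ft

159 ft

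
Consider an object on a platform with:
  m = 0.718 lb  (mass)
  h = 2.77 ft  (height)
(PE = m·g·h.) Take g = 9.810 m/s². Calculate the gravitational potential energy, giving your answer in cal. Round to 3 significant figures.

PE is given directly by: PE = mgh.
m = 0.718 lb = 0.3257 kg; h = 2.77 ft = 0.8443 m; g = 9.810 m/s².
PE = 2.697 J  (the unit combination reduces to kg·m²/s² = J)
2.697 J × (1 cal / 4.184 J) = 0.6447 cal

0.645 cal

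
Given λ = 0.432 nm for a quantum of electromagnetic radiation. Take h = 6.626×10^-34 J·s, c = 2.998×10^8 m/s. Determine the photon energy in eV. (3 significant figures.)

2870 eV

Directly: E = hc/λ.
λ = 0.432 nm = 4.320×10^-10 m; h = 6.626×10^-34 J·s; c = 2.998×10^8 m/s.
E = 4.598×10^-16 J  (the unit combination reduces to kg·m²/s² = J)
4.598×10^-16 J × (1 eV / 1.602×10^-19 J) = 2870 eV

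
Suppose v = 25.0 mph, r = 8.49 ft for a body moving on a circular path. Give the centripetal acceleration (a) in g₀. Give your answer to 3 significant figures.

a is given directly by: a = v²/r.
v = 25.0 mph = 11.18 m/s; r = 8.49 ft = 2.588 m.
a = 48.27 m/s²
48.27 m/s² × (1 g₀ / 9.807 m/s²) = 4.922 g₀

4.92 g₀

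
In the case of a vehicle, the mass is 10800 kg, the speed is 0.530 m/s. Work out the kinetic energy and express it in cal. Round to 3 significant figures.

KE is given directly by: KE = ½mv².
m = 10800 kg; v = 0.530 m/s.
KE = 1517 J  (the unit combination reduces to kg·m²/s² = J)
1517 J × (1 cal / 4.184 J) = 362.5 cal

363 cal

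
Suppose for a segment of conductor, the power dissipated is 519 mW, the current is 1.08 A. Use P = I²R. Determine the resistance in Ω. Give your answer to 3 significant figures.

0.445 Ω

Rearranging: R = P/I².
P = 519 mW = 0.5190 W; I = 1.08 A.
R = 0.4450 Ω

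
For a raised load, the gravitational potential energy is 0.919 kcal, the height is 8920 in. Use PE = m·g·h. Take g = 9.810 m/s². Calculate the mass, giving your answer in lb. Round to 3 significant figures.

Rearranging PE = m·g·h for m: m = PE/(g·h).
PE = 0.919 kcal = 3845 J; h = 8920 in = 226.6 m; g = 9.810 m/s².
m = 1.730 kg
1.730 kg × (1 lb / 0.4536 kg) = 3.814 lb

3.81 lb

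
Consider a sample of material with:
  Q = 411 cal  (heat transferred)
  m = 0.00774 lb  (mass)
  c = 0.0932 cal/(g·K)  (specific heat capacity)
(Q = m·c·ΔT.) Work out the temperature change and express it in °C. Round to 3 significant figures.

1260 °C

Rearranging: ΔT = Q/(m·c).
Q = 411 cal = 1720 J; m = 0.00774 lb = 0.003511 kg; c = 0.0932 cal/(g·K) = 389.9 J/(kg·K).
ΔT = 1256 K
Since 1 °C = 1 K, 1256 °C.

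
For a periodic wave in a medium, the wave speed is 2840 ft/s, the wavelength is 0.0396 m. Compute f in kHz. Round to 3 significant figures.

Solving v = f·λ for f: f = v/λ.
v = 2840 ft/s = 865.6 m/s; λ = 0.0396 m.
f = 21859 Hz
21859 Hz × (1 kHz / 1000 Hz) = 21.86 kHz

21.9 kHz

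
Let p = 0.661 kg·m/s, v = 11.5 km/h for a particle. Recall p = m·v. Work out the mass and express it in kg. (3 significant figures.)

0.207 kg

Rearranging: m = p/v.
p = 0.661 kg·m/s; v = 11.5 km/h = 3.194 m/s.
m = 0.2069 kg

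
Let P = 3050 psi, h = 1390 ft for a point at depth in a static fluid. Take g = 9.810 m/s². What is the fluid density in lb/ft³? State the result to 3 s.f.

Rearranging: ρ = P/(g·h).
P = 3050 psi = 2.103×10^7 Pa; h = 1390 ft = 423.7 m; g = 9.810 m/s².
ρ = 5060 kg/m³
5060 kg/m³ × (1 lb/ft³ / 16.02 kg/m³) = 315.9 lb/ft³

316 lb/ft³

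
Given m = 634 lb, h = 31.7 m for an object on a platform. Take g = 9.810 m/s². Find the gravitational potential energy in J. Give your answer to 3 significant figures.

PE is given directly by: PE = mgh.
m = 634 lb = 287.6 kg; h = 31.7 m; g = 9.810 m/s².
PE = 89430 J

89400 J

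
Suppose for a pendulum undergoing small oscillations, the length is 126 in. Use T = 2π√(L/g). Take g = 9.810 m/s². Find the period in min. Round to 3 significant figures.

0.0598 min

T is given directly by: T = 2π√(L/g).
L = 126 in = 3.200 m; g = 9.810 m/s².
T = 3.589 s
3.589 s × (1 min / 60.00 s) = 0.05981 min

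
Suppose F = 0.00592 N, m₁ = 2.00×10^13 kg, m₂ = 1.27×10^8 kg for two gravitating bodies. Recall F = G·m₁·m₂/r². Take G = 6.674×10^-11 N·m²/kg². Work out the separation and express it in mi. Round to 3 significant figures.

Solving F = G·m₁·m₂/r² for r: r = √(G·m₁m₂/F).
F = 0.00592 N; m₁ = 2.00×10^13 kg; m₂ = 1.27×10^8 kg; G = 6.674×10^-11 N·m²/kg².
r = 5.351×10^6 m
5.351×10^6 m × (1 mi / 1609 m) = 3325 mi

3330 mi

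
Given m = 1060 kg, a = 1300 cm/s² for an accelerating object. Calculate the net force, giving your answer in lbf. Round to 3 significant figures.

From Newton's second law: F = m·a.
m = 1060 kg; a = 1300 cm/s² = 13.00 m/s².
F = 13780 N  (the unit combination reduces to kg·m/s² = N)
13780 N × (1 lbf / 4.448 N) = 3098 lbf

3100 lbf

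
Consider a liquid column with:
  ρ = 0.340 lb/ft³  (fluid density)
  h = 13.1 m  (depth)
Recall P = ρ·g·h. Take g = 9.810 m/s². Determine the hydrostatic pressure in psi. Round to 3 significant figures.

0.102 psi

P is given directly by: P = ρgh.
ρ = 0.340 lb/ft³ = 5.446 kg/m³; h = 13.1 m; g = 9.810 m/s².
P = 699.9 Pa
699.9 Pa × (1 psi / 6895 Pa) = 0.1015 psi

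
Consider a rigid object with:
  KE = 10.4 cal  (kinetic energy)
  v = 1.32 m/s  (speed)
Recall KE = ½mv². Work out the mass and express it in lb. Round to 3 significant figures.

Rearranging: m = 2·KE/v².
KE = 10.4 cal = 43.51 J; v = 1.32 m/s.
m = 49.95 kg
49.95 kg × (1 lb / 0.4536 kg) = 110.1 lb

110 lb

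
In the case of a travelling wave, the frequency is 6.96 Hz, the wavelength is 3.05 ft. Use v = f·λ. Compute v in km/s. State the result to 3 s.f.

Directly: v = fλ.
f = 6.96 Hz; λ = 3.05 ft = 0.9296 m.
v = 6.470 m/s
6.470 m/s × (1 km/s / 1000 m/s) = 0.006470 km/s

0.00647 km/s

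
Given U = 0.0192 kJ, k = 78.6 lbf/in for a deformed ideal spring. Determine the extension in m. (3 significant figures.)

Solving U = ½k·x² for x: x = √(2U/k).
U = 0.0192 kJ = 19.20 J; k = 78.6 lbf/in = 13765 N/m.
x = 0.05282 m

0.0528 m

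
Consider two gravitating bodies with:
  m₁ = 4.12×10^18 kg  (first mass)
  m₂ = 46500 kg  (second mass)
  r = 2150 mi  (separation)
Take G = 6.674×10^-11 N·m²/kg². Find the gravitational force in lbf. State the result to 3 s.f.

0.240 lbf

F is given directly by: F = Gm₁m₂/r².
m₁ = 4.12×10^18 kg; m₂ = 46500 kg; r = 2150 mi = 3.460×10^6 m; G = 6.674×10^-11 N·m²/kg².
F = 1.068 N  (the unit combination reduces to kg·m/s² = N)
1.068 N × (1 lbf / 4.448 N) = 0.2401 lbf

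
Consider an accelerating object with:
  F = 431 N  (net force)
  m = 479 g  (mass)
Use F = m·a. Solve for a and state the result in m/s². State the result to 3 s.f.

From Newton's second law: a = F/m.
F = 431 N; m = 479 g = 0.4790 kg.
a = 899.8 m/s²

900 m/s²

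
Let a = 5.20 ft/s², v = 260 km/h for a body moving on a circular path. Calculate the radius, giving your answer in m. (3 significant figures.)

3290 m

Rearranging a = v²/r for r: r = v²/a.
a = 5.20 ft/s² = 1.585 m/s²; v = 260 km/h = 72.22 m/s.
r = 3291 m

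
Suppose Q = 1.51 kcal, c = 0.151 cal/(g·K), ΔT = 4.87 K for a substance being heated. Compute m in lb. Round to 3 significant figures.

Solving Q = m·c·ΔT for m: m = Q/(c·ΔT).
Q = 1.51 kcal = 6318 J; c = 0.151 cal/(g·K) = 631.8 J/(kg·K); ΔT = 4.87 K.
m = 2.053 kg
2.053 kg × (1 lb / 0.4536 kg) = 4.527 lb

4.53 lb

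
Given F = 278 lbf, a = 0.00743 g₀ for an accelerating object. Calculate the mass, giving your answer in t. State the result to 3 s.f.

From Newton's second law: m = F/a.
F = 278 lbf = 1237 N; a = 0.00743 g₀ = 0.07286 m/s².
m = 16972 kg
16972 kg × (1 t / 1000 kg) = 16.97 t

17.0 t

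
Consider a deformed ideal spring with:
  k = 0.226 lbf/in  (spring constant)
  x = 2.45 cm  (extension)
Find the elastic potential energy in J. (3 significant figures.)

0.0119 J

Directly: U = ½kx².
k = 0.226 lbf/in = 39.58 N/m; x = 2.45 cm = 0.02450 m.
U = 0.01188 J  (the unit combination reduces to kg·m²/s² = J)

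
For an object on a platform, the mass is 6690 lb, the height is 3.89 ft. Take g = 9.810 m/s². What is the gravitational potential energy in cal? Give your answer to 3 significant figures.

8440 cal

Directly: PE = mgh.
m = 6690 lb = 3035 kg; h = 3.89 ft = 1.186 m; g = 9.810 m/s².
PE = 35296 J  (the unit combination reduces to kg·m²/s² = J)
35296 J × (1 cal / 4.184 J) = 8436 cal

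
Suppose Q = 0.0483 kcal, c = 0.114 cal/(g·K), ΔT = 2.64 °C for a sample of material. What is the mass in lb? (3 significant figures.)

0.354 lb

Rearranging: m = Q/(c·ΔT).
Q = 0.0483 kcal = 202.1 J; c = 0.114 cal/(g·K) = 477.0 J/(kg·K); ΔT = 2.64 °C = 2.640 K.
m = 0.1605 kg
0.1605 kg × (1 lb / 0.4536 kg) = 0.3538 lb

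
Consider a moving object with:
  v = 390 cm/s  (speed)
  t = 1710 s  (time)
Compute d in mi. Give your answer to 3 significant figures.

4.14 mi

Solving v = d/t for d: d = v·t.
v = 390 cm/s = 3.900 m/s; t = 1710 s.
d = 6669 m
6669 m × (1 mi / 1609 m) = 4.144 mi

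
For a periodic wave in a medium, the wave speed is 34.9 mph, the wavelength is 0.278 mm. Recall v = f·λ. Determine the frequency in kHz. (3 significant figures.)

56.1 kHz

Rearranging: f = v/λ.
v = 34.9 mph = 15.60 m/s; λ = 0.278 mm = 2.780×10^-4 m.
f = 56121 Hz
56121 Hz × (1 kHz / 1000 Hz) = 56.12 kHz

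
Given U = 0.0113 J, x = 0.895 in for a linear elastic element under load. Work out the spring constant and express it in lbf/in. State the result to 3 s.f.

0.250 lbf/in

Rearranging U = ½k·x² for k: k = 2U/x².
U = 0.0113 J; x = 0.895 in = 0.02273 m.
k = 43.73 N/m
43.73 N/m × (1 lbf/in / 175.1 N/m) = 0.2497 lbf/in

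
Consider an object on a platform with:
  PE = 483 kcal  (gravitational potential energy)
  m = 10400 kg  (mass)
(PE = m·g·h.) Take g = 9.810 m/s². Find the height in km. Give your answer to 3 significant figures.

Rearranging PE = m·g·h for h: h = PE/(m·g).
PE = 483 kcal = 2.021×10^6 J; m = 10400 kg; g = 9.810 m/s².
h = 19.81 m
19.81 m × (1 km / 1000 m) = 0.01981 km

0.0198 km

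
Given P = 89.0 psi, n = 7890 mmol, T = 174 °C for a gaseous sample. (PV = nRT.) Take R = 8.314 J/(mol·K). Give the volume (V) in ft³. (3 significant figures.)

1.69 ft³

From the ideal-gas law: V = nRT/P.
P = 89.0 psi = 6.136×10^5 Pa; n = 7890 mmol = 7.890 mol; T = 174 °C = 447.1 K; R = 8.314 J/(mol·K).
V = 0.04780 m³
0.04780 m³ × (1 ft³ / 0.02832 m³) = 1.688 ft³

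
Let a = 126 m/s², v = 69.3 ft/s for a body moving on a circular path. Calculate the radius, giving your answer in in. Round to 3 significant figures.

Solving a = v²/r for r: r = v²/a.
a = 126 m/s²; v = 69.3 ft/s = 21.12 m/s.
r = 3.541 m
3.541 m × (1 in / 0.02540 m) = 139.4 in

139 in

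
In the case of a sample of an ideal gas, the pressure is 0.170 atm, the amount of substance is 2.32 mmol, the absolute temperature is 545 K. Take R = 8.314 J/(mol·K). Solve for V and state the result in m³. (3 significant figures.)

6.10×10^-4 m³

Solving PV = nRT for V: V = nRT/P.
P = 0.170 atm = 17225 Pa; n = 2.32 mmol = 0.002320 mol; T = 545 K; R = 8.314 J/(mol·K).
V = 6.103×10^-4 m³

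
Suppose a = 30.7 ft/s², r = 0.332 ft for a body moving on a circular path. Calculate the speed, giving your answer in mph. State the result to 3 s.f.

2.18 mph

Solving a = v²/r for v: v = √(a·r).
a = 30.7 ft/s² = 9.357 m/s²; r = 0.332 ft = 0.1012 m.
v = 0.9731 m/s
0.9731 m/s × (1 mph / 0.4470 m/s) = 2.177 mph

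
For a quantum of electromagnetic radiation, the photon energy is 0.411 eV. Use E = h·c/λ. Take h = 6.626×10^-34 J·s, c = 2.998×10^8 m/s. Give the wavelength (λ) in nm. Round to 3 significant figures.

3020 nm

Rearranging: λ = hc/E.
E = 0.411 eV = 6.585×10^-20 J; h = 6.626×10^-34 J·s; c = 2.998×10^8 m/s.
λ = 3.017×10^-6 m
3.017×10^-6 m × (1 nm / 1.000×10^-9 m) = 3017 nm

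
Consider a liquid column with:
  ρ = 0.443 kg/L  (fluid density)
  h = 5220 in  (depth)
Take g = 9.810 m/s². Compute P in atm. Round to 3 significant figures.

P is given directly by: P = ρgh.
ρ = 0.443 kg/L = 443.0 kg/m³; h = 5220 in = 132.6 m; g = 9.810 m/s².
P = 5.762×10^5 Pa
5.762×10^5 Pa × (1 atm / 1.013×10^5 Pa) = 5.687 atm

5.69 atm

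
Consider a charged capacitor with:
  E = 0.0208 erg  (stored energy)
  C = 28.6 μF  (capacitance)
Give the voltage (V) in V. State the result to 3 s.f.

Rearranging: V = √(2E/C).
E = 0.0208 erg = 2.080×10^-9 J; C = 28.6 μF = 2.860×10^-5 F.
V = 0.01206 V

0.0121 V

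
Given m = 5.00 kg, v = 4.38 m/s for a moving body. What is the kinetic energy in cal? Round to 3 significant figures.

11.5 cal

KE is given directly by: KE = ½mv².
m = 5.00 kg; v = 4.38 m/s.
KE = 47.96 J
47.96 J × (1 cal / 4.184 J) = 11.46 cal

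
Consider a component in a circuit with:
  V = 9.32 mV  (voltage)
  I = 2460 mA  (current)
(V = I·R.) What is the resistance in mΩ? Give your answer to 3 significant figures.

3.79 mΩ

Solving V = I·R for R: R = V/I.
V = 9.32 mV = 0.009320 V; I = 2460 mA = 2.460 A.
R = 0.003789 Ω
0.003789 Ω × (1 mΩ / 0.001000 Ω) = 3.789 mΩ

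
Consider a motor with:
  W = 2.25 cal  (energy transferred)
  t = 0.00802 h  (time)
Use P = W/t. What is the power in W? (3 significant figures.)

0.326 W

P is given directly by: P = W/t.
W = 2.25 cal = 9.414 J; t = 0.00802 h = 28.87 s.
P = 0.3261 W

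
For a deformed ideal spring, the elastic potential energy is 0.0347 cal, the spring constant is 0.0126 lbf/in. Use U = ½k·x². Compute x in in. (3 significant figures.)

Solving U = ½k·x² for x: x = √(2U/k).
U = 0.0347 cal = 0.1452 J; k = 0.0126 lbf/in = 2.207 N/m.
x = 0.3628 m
0.3628 m × (1 in / 0.02540 m) = 14.28 in

14.3 in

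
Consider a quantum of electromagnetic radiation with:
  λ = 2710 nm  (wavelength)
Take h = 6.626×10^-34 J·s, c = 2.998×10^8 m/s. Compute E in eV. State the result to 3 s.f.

E is given directly by: E = hc/λ.
λ = 2710 nm = 2.710×10^-6 m; h = 6.626×10^-34 J·s; c = 2.998×10^8 m/s.
E = 7.330×10^-20 J
7.330×10^-20 J × (1 eV / 1.602×10^-19 J) = 0.4575 eV

0.458 eV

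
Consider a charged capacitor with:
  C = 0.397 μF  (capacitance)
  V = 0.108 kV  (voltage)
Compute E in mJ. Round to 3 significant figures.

2.32 mJ

Directly: E = ½CV².
C = 0.397 μF = 3.970×10^-7 F; V = 0.108 kV = 108.0 V.
E = 0.002315 J
0.002315 J × (1 mJ / 0.001000 J) = 2.315 mJ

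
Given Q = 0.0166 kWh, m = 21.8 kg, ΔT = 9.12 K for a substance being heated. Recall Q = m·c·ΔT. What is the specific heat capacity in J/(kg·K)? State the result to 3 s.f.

Solving Q = m·c·ΔT for c: c = Q/(m·ΔT).
Q = 0.0166 kWh = 59760 J; m = 21.8 kg; ΔT = 9.12 K.
c = 300.6 J/(kg·K)

301 J/(kg·K)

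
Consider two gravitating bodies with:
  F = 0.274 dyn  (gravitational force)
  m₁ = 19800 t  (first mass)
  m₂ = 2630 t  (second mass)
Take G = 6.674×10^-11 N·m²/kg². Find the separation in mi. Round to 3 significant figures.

22.1 mi

From Newton's law of gravitation: r = √(G·m₁m₂/F).
F = 0.274 dyn = 2.740×10^-6 N; m₁ = 19800 t = 1.980×10^7 kg; m₂ = 2630 t = 2.630×10^6 kg; G = 6.674×10^-11 N·m²/kg².
r = 35615 m
35615 m × (1 mi / 1609 m) = 22.13 mi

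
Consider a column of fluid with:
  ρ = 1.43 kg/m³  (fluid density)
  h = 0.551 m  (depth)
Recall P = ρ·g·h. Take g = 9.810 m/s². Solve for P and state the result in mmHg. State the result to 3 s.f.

Directly: P = ρgh.
ρ = 1.43 kg/m³; h = 0.551 m; g = 9.810 m/s².
P = 7.730 Pa
7.730 Pa × (1 mmHg / 133.3 Pa) = 0.05798 mmHg

0.0580 mmHg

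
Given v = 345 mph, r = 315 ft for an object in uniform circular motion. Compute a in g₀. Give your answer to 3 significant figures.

Directly: a = v²/r.
v = 345 mph = 154.2 m/s; r = 315 ft = 96.01 m.
a = 247.7 m/s²
247.7 m/s² × (1 g₀ / 9.807 m/s²) = 25.26 g₀

25.3 g₀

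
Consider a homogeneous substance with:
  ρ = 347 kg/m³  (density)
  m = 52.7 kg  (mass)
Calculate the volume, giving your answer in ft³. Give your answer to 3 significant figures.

5.36 ft³

Rearranging ρ = m/V for V: V = m/ρ.
ρ = 347 kg/m³; m = 52.7 kg.
V = 0.1519 m³
0.1519 m³ × (1 ft³ / 0.02832 m³) = 5.363 ft³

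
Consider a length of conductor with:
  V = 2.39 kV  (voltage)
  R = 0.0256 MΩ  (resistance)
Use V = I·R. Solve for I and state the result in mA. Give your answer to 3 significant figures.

From Ohm's law: I = V/R.
V = 2.39 kV = 2390 V; R = 0.0256 MΩ = 25600 Ω.
I = 0.09336 A
0.09336 A × (1 mA / 0.001000 A) = 93.36 mA

93.4 mA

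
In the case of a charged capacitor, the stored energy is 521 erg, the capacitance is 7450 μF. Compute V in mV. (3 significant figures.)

118 mV

Rearranging: V = √(2E/C).
E = 521 erg = 5.210×10^-5 J; C = 7450 μF = 0.007450 F.
V = 0.1183 V  (the unit combination reduces to kg·m²/(A·s³) = V)
0.1183 V × (1 mV / 0.001000 V) = 118.3 mV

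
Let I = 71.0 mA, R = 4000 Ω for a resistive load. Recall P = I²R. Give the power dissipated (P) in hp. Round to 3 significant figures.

P is given directly by: P = I²R.
I = 71.0 mA = 0.07100 A; R = 4000 Ω.
P = 20.16 W
20.16 W × (1 hp / 745.7 W) = 0.02704 hp

0.0270 hp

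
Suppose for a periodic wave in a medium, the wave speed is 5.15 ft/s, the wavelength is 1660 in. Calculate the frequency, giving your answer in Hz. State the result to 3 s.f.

0.0372 Hz

Solving v = f·λ for f: f = v/λ.
v = 5.15 ft/s = 1.570 m/s; λ = 1660 in = 42.16 m.
f = 0.03723 Hz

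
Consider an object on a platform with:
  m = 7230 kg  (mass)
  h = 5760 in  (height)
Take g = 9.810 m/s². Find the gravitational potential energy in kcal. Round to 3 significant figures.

Directly: PE = mgh.
m = 7230 kg; h = 5760 in = 146.3 m; g = 9.810 m/s².
PE = 1.038×10^7 J
1.038×10^7 J × (1 kcal / 4184 J) = 2480 kcal

2480 kcal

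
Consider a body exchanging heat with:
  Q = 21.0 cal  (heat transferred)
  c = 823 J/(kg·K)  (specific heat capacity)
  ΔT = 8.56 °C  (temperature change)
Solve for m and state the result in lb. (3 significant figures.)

Rearranging: m = Q/(c·ΔT).
Q = 21.0 cal = 87.86 J; c = 823 J/(kg·K); ΔT = 8.56 °C = 8.560 K.
m = 0.01247 kg
0.01247 kg × (1 lb / 0.4536 kg) = 0.02750 lb

0.0275 lb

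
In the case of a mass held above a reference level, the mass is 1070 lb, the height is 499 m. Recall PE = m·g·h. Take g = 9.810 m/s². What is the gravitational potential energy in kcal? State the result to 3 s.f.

PE is given directly by: PE = mgh.
m = 1070 lb = 485.3 kg; h = 499 m; g = 9.810 m/s².
PE = 2.376×10^6 J
2.376×10^6 J × (1 kcal / 4184 J) = 567.8 kcal

568 kcal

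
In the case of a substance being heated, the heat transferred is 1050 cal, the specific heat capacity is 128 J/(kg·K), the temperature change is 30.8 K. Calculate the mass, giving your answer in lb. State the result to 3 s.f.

Rearranging Q = m·c·ΔT for m: m = Q/(c·ΔT).
Q = 1050 cal = 4393 J; c = 128 J/(kg·K); ΔT = 30.8 K.
m = 1.114 kg
1.114 kg × (1 lb / 0.4536 kg) = 2.457 lb

2.46 lb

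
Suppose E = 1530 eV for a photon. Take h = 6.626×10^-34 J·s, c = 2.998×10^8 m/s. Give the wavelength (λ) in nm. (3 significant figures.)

Rearranging E = h·c/λ for λ: λ = hc/E.
E = 1530 eV = 2.451×10^-16 J; h = 6.626×10^-34 J·s; c = 2.998×10^8 m/s.
λ = 8.104×10^-10 m
8.104×10^-10 m × (1 nm / 1.000×10^-9 m) = 0.8104 nm

0.810 nm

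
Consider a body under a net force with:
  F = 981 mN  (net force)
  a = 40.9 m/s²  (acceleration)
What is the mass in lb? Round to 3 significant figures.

0.0529 lb

Rearranging F = m·a for m: m = F/a.
F = 981 mN = 0.9810 N; a = 40.9 m/s².
m = 0.02399 kg
0.02399 kg × (1 lb / 0.4536 kg) = 0.05288 lb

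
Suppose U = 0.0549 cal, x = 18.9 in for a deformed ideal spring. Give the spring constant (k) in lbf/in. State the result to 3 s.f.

Solving U = ½k·x² for k: k = 2U/x².
U = 0.0549 cal = 0.2297 J; x = 18.9 in = 0.4801 m.
k = 1.993 N/m
1.993 N/m × (1 lbf/in / 175.1 N/m) = 0.01138 lbf/in

0.0114 lbf/in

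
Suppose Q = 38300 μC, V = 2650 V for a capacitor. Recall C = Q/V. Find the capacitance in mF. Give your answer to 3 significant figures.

0.0145 mF

Directly: C = Q/V.
Q = 38300 μC = 0.03830 C; V = 2650 V.
C = 1.445×10^-5 F
1.445×10^-5 F × (1 mF / 0.001000 F) = 0.01445 mF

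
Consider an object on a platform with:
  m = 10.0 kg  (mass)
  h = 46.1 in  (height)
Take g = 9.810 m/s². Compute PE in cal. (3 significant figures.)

27.5 cal

Directly: PE = mgh.
m = 10.0 kg; h = 46.1 in = 1.171 m; g = 9.810 m/s².
PE = 114.9 J
114.9 J × (1 cal / 4.184 J) = 27.45 cal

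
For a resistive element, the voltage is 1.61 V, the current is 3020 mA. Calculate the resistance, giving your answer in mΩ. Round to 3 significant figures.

From Ohm's law: R = V/I.
V = 1.61 V; I = 3020 mA = 3.020 A.
R = 0.5331 Ω
0.5331 Ω × (1 mΩ / 0.001000 Ω) = 533.1 mΩ

533 mΩ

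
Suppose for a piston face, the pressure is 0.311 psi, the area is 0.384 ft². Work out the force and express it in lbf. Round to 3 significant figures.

17.2 lbf

Solving P = F/A for F: F = P·A.
P = 0.311 psi = 2144 Pa; A = 0.384 ft² = 0.03567 m².
F = 76.50 N  (the unit combination reduces to kg·m/s² = N)
76.50 N × (1 lbf / 4.448 N) = 17.20 lbf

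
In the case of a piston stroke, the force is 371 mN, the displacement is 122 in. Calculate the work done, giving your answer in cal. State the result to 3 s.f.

W is given directly by: W = F·d.
F = 371 mN = 0.3710 N; d = 122 in = 3.099 m.
W = 1.150 J
1.150 J × (1 cal / 4.184 J) = 0.2748 cal

0.275 cal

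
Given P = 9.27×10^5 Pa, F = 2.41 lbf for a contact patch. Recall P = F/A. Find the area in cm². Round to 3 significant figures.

Rearranging: A = F/P.
P = 9.27×10^5 Pa; F = 2.41 lbf = 10.72 N.
A = 1.156×10^-5 m²
1.156×10^-5 m² × (1 cm² / 1.000×10^-4 m²) = 0.1156 cm²

0.116 cm²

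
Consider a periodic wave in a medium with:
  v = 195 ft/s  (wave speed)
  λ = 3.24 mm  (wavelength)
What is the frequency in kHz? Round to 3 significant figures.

18.3 kHz

Rearranging: f = v/λ.
v = 195 ft/s = 59.44 m/s; λ = 3.24 mm = 0.003240 m.
f = 18344 Hz
18344 Hz × (1 kHz / 1000 Hz) = 18.34 kHz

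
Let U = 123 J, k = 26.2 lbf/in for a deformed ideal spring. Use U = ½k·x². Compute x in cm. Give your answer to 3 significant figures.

Solving U = ½k·x² for x: x = √(2U/k).
U = 123 J; k = 26.2 lbf/in = 4588 N/m.
x = 0.2315 m
0.2315 m × (1 cm / 0.01000 m) = 23.15 cm

23.2 cm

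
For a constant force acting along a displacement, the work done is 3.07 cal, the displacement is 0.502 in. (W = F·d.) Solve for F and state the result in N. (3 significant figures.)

Rearranging: F = W/d.
W = 3.07 cal = 12.84 J; d = 0.502 in = 0.01275 m.
F = 1007 N  (the unit combination reduces to kg·m/s² = N)

1010 N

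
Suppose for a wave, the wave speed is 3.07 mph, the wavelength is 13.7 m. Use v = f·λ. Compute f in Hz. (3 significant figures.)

0.100 Hz

Solving v = f·λ for f: f = v/λ.
v = 3.07 mph = 1.372 m/s; λ = 13.7 m.
f = 0.1002 Hz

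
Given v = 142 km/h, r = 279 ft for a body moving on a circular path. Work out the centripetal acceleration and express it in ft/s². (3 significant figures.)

60.0 ft/s²

Directly: a = v²/r.
v = 142 km/h = 39.44 m/s; r = 279 ft = 85.04 m.
a = 18.30 m/s²
18.30 m/s² × (1 ft/s² / 0.3048 m/s²) = 60.03 ft/s²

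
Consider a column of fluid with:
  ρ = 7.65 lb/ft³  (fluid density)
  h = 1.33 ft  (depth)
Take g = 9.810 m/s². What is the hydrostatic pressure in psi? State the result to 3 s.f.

0.0707 psi

P is given directly by: P = ρgh.
ρ = 7.65 lb/ft³ = 122.5 kg/m³; h = 1.33 ft = 0.4054 m; g = 9.810 m/s².
P = 487.3 Pa
487.3 Pa × (1 psi / 6895 Pa) = 0.07068 psi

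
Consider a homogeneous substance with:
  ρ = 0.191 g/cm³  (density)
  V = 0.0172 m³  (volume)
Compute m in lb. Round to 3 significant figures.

Rearranging ρ = m/V for m: m = ρV.
ρ = 0.191 g/cm³ = 191.0 kg/m³; V = 0.0172 m³.
m = 3.285 kg
3.285 kg × (1 lb / 0.4536 kg) = 7.243 lb

7.24 lb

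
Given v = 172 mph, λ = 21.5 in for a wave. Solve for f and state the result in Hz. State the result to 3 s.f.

Solving v = f·λ for f: f = v/λ.
v = 172 mph = 76.89 m/s; λ = 21.5 in = 0.5461 m.
f = 140.8 Hz

141 Hz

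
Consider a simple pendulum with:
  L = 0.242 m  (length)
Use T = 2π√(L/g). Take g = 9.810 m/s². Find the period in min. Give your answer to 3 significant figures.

Directly: T = 2π√(L/g).
L = 0.242 m; g = 9.810 m/s².
T = 0.9869 s
0.9869 s × (1 min / 60.00 s) = 0.01645 min

0.0164 min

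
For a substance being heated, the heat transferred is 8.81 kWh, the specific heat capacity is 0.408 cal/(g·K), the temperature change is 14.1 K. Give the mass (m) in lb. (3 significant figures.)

Rearranging Q = m·c·ΔT for m: m = Q/(c·ΔT).
Q = 8.81 kWh = 3.172×10^7 J; c = 0.408 cal/(g·K) = 1707 J/(kg·K); ΔT = 14.1 K.
m = 1318 kg
1318 kg × (1 lb / 0.4536 kg) = 2905 lb

2900 lb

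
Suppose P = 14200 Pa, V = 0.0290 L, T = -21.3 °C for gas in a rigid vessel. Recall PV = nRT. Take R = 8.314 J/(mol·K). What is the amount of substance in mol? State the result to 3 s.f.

From the ideal-gas law: n = PV/(RT).
P = 14200 Pa; V = 0.0290 L = 2.900×10^-5 m³; T = -21.3 °C = 251.8 K; R = 8.314 J/(mol·K).
n = 1.967×10^-4 mol

1.97×10^-4 mol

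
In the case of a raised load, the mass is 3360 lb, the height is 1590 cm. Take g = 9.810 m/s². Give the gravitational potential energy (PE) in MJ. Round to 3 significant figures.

0.238 MJ

PE is given directly by: PE = mgh.
m = 3360 lb = 1524 kg; h = 1590 cm = 15.90 m; g = 9.810 m/s².
PE = 2.377×10^5 J
2.377×10^5 J × (1 MJ / 1.000×10^6 J) = 0.2377 MJ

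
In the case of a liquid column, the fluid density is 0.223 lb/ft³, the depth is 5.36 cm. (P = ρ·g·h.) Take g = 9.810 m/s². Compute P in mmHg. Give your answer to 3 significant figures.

0.0141 mmHg

P is given directly by: P = ρgh.
ρ = 0.223 lb/ft³ = 3.572 kg/m³; h = 5.36 cm = 0.05360 m; g = 9.810 m/s².
P = 1.878 Pa
1.878 Pa × (1 mmHg / 133.3 Pa) = 0.01409 mmHg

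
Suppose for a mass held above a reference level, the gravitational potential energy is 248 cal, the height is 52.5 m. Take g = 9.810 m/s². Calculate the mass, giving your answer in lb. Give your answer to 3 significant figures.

4.44 lb

Solving PE = m·g·h for m: m = PE/(g·h).
PE = 248 cal = 1038 J; h = 52.5 m; g = 9.810 m/s².
m = 2.015 kg
2.015 kg × (1 lb / 0.4536 kg) = 4.442 lb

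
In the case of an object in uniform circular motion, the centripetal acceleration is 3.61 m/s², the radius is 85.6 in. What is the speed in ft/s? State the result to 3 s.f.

Rearranging: v = √(a·r).
a = 3.61 m/s²; r = 85.6 in = 2.174 m.
v = 2.802 m/s
2.802 m/s × (1 ft/s / 0.3048 m/s) = 9.192 ft/s

9.19 ft/s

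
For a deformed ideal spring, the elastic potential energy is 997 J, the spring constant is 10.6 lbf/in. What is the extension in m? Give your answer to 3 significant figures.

Solving U = ½k·x² for x: x = √(2U/k).
U = 997 J; k = 10.6 lbf/in = 1856 N/m.
x = 1.036 m

1.04 m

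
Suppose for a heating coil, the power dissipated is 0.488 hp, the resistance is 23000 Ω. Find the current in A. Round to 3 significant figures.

0.126 A

Rearranging: I = √(P/R).
P = 0.488 hp = 363.9 W; R = 23000 Ω.
I = 0.1258 A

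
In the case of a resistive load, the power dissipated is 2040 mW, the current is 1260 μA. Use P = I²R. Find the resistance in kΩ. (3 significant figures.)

1280 kΩ

Rearranging: R = P/I².
P = 2040 mW = 2.040 W; I = 1260 μA = 0.001260 A.
R = 1.285×10^6 Ω
1.285×10^6 Ω × (1 kΩ / 1000 Ω) = 1285 kΩ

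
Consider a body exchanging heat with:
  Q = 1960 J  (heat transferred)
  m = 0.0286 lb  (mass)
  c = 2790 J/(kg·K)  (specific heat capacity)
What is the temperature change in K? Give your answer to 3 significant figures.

54.2 K

Rearranging: ΔT = Q/(m·c).
Q = 1960 J; m = 0.0286 lb = 0.01297 kg; c = 2790 J/(kg·K).
ΔT = 54.15 K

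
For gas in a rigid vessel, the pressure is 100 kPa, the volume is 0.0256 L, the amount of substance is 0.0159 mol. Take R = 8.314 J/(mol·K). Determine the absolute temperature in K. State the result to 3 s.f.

19.4 K

From the ideal-gas law: T = PV/(nR).
P = 100 kPa = 1.000×10^5 Pa; V = 0.0256 L = 2.560×10^-5 m³; n = 0.0159 mol; R = 8.314 J/(mol·K).
T = 19.37 K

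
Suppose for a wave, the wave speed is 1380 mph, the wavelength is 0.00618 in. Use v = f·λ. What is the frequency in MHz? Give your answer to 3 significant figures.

Rearranging v = f·λ for f: f = v/λ.
v = 1380 mph = 616.9 m/s; λ = 0.00618 in = 1.570×10^-4 m.
f = 3.930×10^6 Hz
3.930×10^6 Hz × (1 MHz / 1.000×10^6 Hz) = 3.930 MHz

3.93 MHz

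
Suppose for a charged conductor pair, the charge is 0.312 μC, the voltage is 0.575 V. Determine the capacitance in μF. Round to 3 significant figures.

C is given directly by: C = Q/V.
Q = 0.312 μC = 3.120×10^-7 C; V = 0.575 V.
C = 5.426×10^-7 F
5.426×10^-7 F × (1 μF / 1.000×10^-6 F) = 0.5426 μF

0.543 μF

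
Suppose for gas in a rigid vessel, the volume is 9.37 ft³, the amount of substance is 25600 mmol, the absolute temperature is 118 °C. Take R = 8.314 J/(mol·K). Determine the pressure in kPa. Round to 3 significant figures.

From the ideal-gas law: P = nRT/V.
V = 9.37 ft³ = 0.2653 m³; n = 25600 mmol = 25.60 mol; T = 118 °C = 391.1 K; R = 8.314 J/(mol·K).
P = 3.138×10^5 Pa  (the unit combination reduces to kg/(m·s²) = Pa)
3.138×10^5 Pa × (1 kPa / 1000 Pa) = 313.8 kPa

314 kPa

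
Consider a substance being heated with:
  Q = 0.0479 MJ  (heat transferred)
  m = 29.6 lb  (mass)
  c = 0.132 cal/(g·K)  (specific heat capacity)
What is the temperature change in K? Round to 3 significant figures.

6.46 K

Rearranging Q = m·c·ΔT for ΔT: ΔT = Q/(m·c).
Q = 0.0479 MJ = 47900 J; m = 29.6 lb = 13.43 kg; c = 0.132 cal/(g·K) = 552.3 J/(kg·K).
ΔT = 6.460 K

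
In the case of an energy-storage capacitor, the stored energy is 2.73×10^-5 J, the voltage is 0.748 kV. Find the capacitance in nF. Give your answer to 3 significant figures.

0.0976 nF

Rearranging: C = 2E/V².
E = 2.73×10^-5 J; V = 0.748 kV = 748.0 V.
C = 9.759×10^-11 F
9.759×10^-11 F × (1 nF / 1.000×10^-9 F) = 0.09759 nF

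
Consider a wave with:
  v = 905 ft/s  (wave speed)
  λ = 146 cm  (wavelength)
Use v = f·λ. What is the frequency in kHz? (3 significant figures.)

Rearranging: f = v/λ.
v = 905 ft/s = 275.8 m/s; λ = 146 cm = 1.460 m.
f = 188.9 Hz
188.9 Hz × (1 kHz / 1000 Hz) = 0.1889 kHz

0.189 kHz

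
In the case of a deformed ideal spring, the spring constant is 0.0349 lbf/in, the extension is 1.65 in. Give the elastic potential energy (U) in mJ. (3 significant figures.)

5.37 mJ

Directly: U = ½kx².
k = 0.0349 lbf/in = 6.112 N/m; x = 1.65 in = 0.04191 m.
U = 0.005368 J
0.005368 J × (1 mJ / 0.001000 J) = 5.368 mJ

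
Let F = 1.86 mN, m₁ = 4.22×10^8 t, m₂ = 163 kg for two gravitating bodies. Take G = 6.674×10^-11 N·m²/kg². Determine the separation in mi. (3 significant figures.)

From Newton's law of gravitation: r = √(G·m₁m₂/F).
F = 1.86 mN = 0.001860 N; m₁ = 4.22×10^8 t = 4.220×10^11 kg; m₂ = 163 kg; G = 6.674×10^-11 N·m²/kg².
r = 1571 m
1571 m × (1 mi / 1609 m) = 0.9762 mi

0.976 mi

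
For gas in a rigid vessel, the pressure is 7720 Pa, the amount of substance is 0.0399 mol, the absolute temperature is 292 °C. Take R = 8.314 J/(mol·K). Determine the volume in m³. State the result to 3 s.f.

0.0243 m³

From the ideal-gas law: V = nRT/P.
P = 7720 Pa; n = 0.0399 mol; T = 292 °C = 565.1 K; R = 8.314 J/(mol·K).
V = 0.02428 m³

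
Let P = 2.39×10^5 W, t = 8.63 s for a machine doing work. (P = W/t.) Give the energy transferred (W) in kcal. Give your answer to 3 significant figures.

493 kcal

Rearranging: W = P·t.
P = 2.39×10^5 W; t = 8.63 s.
W = 2.063×10^6 J
2.063×10^6 J × (1 kcal / 4184 J) = 493.0 kcal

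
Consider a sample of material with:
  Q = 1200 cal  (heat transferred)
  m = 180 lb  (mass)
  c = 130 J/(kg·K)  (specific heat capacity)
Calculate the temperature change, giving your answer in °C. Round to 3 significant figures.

Rearranging: ΔT = Q/(m·c).
Q = 1200 cal = 5021 J; m = 180 lb = 81.65 kg; c = 130 J/(kg·K).
ΔT = 0.4730 K
Since 1 °C = 1 K, 0.4730 °C.

0.473 °C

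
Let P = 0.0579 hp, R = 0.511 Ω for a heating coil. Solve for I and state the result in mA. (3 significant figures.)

Solving P = I²R for I: I = √(P/R).
P = 0.0579 hp = 43.18 W; R = 0.511 Ω.
I = 9.192 A
9.192 A × (1 mA / 0.001000 A) = 9192 mA

9190 mA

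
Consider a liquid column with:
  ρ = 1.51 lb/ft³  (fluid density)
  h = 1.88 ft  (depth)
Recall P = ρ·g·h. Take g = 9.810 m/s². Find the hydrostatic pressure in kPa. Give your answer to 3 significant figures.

P is given directly by: P = ρgh.
ρ = 1.51 lb/ft³ = 24.19 kg/m³; h = 1.88 ft = 0.5730 m; g = 9.810 m/s².
P = 136.0 Pa  (the unit combination reduces to kg/(m·s²) = Pa)
136.0 Pa × (1 kPa / 1000 Pa) = 0.1360 kPa

0.136 kPa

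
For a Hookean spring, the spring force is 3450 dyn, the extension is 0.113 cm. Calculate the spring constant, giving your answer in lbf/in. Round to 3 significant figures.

Solving F = k·x for k: k = F/x.
F = 3450 dyn = 0.03450 N; x = 0.113 cm = 0.001130 m.
k = 30.53 N/m
30.53 N/m × (1 lbf/in / 175.1 N/m) = 0.1743 lbf/in

0.174 lbf/in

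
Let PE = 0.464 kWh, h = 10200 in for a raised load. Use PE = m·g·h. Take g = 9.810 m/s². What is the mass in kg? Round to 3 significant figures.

657 kg

Rearranging: m = PE/(g·h).
PE = 0.464 kWh = 1.670×10^6 J; h = 10200 in = 259.1 m; g = 9.810 m/s².
m = 657.2 kg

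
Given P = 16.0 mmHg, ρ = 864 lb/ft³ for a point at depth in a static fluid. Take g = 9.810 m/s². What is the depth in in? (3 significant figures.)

Rearranging: h = P/(ρ·g).
P = 16.0 mmHg = 2133 Pa; ρ = 864 lb/ft³ = 13840 kg/m³; g = 9.810 m/s².
h = 0.01571 m
0.01571 m × (1 in / 0.02540 m) = 0.6186 in

0.619 in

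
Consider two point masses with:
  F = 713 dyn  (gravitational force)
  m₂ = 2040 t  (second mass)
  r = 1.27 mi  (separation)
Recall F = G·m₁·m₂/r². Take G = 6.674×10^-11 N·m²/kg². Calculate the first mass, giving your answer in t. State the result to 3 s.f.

Solving F = G·m₁·m₂/r² for m₁: m₁ = F·r²/(G·m₂).
F = 713 dyn = 0.007130 N; m₂ = 2040 t = 2.040×10^6 kg; r = 1.27 mi = 2044 m; G = 6.674×10^-11 N·m²/kg².
m₁ = 2.188×10^8 kg
2.188×10^8 kg × (1 t / 1000 kg) = 2.188×10^5 t

2.19×10^5 t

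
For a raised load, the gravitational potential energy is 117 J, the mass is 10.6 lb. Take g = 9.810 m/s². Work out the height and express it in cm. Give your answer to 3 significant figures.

Solving PE = m·g·h for h: h = PE/(m·g).
PE = 117 J; m = 10.6 lb = 4.808 kg; g = 9.810 m/s².
h = 2.481 m
2.481 m × (1 cm / 0.01000 m) = 248.1 cm

248 cm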